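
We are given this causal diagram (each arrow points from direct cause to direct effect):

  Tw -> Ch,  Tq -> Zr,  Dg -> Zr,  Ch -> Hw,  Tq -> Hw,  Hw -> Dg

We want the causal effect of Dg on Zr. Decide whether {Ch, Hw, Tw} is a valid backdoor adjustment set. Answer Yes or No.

Yes

Backdoor paths from Dg to Zr (paths whose first edge points into Dg):
  P1: Dg <- Hw <- Tq -> Zr
Condition 1 (no descendant of Dg in the set): holds — descendants of Dg are {Zr}; none are in {Ch, Hw, Tw}.
Condition 2 (every backdoor path blocked by {Ch, Hw, Tw}):
  P1: blocked at chain node Hw ∈ conditioning set.
{Ch, Hw, Tw} satisfies the backdoor criterion.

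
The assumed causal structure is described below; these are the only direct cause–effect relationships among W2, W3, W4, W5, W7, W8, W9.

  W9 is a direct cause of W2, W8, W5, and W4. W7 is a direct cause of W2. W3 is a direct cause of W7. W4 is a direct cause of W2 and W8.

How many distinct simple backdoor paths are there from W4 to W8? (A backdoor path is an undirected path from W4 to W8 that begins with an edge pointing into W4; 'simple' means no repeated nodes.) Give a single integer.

1

A backdoor path from W4 to W8 is any simple undirected path whose first edge points into W4 (i.e. leaves W4 via a parent).
Parents of W4: {W9}.
Enumerating:
  P1: W4 <- W9 -> W8
That exhausts the simple backdoor paths. Count: 1.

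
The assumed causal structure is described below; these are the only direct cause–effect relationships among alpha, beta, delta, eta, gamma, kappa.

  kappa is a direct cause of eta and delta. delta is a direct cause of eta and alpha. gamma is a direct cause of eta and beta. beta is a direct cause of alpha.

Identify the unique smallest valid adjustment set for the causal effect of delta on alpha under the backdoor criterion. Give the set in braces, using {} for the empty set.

Variables eligible for adjustment (non-descendants of delta, excluding delta and alpha): {beta, gamma, kappa}.
Backdoor paths from delta to alpha:
  P1: delta <- kappa -> eta <- gamma -> beta -> alpha
Each backdoor path contains an unconditioned collider, so every path is already blocked with the empty conditioning set:
  P1: blocked at collider eta (neither it nor any descendant is in the conditioning set).
The empty set is therefore the unique smallest valid set.

{}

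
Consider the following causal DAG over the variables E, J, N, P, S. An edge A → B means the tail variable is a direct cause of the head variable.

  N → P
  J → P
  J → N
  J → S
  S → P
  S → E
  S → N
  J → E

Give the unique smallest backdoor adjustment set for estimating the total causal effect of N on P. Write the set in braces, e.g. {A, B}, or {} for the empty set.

Variables eligible for adjustment (non-descendants of N, excluding N and P): {E, J, S}.
Backdoor paths from N to P:
  P1: N <- J -> S -> P
  P2: N <- J -> E <- S -> P
  P3: N <- J -> P
  P4: N <- S <- J -> P
  P5: N <- S -> E <- J -> P
  P6: N <- S -> P
The empty set is not sufficient: P1 (N <- J -> S -> P) has no collider blocking it and no conditioned non-collider, so it is open.
Try {J, S}:
  P1: blocked at fork node J ∈ conditioning set.
  P2: blocked at fork node J ∈ conditioning set.
  P3: blocked at fork node J ∈ conditioning set.
  P4: blocked at chain node S ∈ conditioning set.
  P5: blocked at fork node S ∈ conditioning set.
  P6: blocked at fork node S ∈ conditioning set.
{J, S} contains no descendant of N and blocks every backdoor path.
Every element of {J, S} is needed (dropping J leaves P3 open; dropping S leaves P6 open), so no proper subset is valid.
Among all size-2 subsets of the eligible variables, only {J, S} blocks every backdoor path, so it is the unique smallest valid adjustment set.

{J, S}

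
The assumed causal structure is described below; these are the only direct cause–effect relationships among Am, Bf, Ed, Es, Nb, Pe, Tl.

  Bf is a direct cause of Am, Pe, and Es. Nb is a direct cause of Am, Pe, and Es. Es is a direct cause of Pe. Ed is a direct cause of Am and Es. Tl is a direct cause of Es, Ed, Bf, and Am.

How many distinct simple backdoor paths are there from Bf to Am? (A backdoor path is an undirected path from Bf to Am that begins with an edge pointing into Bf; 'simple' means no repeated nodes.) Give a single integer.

A backdoor path from Bf to Am is any simple undirected path whose first edge points into Bf (i.e. leaves Bf via a parent).
Parents of Bf: {Tl}.
Enumerating:
  P1: Bf <- Tl -> Ed -> Es <- Nb -> Am
  P2: Bf <- Tl -> Ed -> Es -> Pe <- Nb -> Am
  P3: Bf <- Tl -> Ed -> Am
  P4: Bf <- Tl -> Es <- Nb -> Am
  P5: Bf <- Tl -> Es <- Ed -> Am
  P6: Bf <- Tl -> Es -> Pe <- Nb -> Am
  P7: Bf <- Tl -> Am
That exhausts the simple backdoor paths. Count: 7.

7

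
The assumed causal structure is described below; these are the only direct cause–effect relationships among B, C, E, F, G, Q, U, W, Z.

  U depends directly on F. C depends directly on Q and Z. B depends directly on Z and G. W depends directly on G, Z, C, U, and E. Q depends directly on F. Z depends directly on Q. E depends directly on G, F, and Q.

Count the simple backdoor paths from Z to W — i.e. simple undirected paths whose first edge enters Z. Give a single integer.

A backdoor path from Z to W is any simple undirected path whose first edge points into Z (i.e. leaves Z via a parent).
Parents of Z: {Q}.
Enumerating:
  P1: Z <- Q <- F -> U -> W
  P2: Z <- Q <- F -> E <- G -> W
  P3: Z <- Q <- F -> E -> W
  P4: Z <- Q -> E <- F -> U -> W
  P5: Z <- Q -> E <- G -> W
  P6: Z <- Q -> E -> W
  P7: Z <- Q -> C -> W
That exhausts the simple backdoor paths. Count: 7.

7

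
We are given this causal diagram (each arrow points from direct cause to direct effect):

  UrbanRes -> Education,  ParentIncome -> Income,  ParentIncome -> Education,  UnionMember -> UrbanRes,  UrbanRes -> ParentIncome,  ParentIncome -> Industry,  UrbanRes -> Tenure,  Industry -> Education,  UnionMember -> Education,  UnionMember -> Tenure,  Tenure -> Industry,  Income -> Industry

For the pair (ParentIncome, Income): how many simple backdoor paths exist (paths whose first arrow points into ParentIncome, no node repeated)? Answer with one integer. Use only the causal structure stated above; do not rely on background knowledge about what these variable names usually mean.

A backdoor path from ParentIncome to Income is any simple undirected path whose first edge points into ParentIncome (i.e. leaves ParentIncome via a parent).
Parents of ParentIncome: {UrbanRes}.
Enumerating:
  P1: ParentIncome <- UrbanRes <- UnionMember -> Tenure -> Industry <- Income
  P2: ParentIncome <- UrbanRes <- UnionMember -> Education <- Industry <- Income
  P3: ParentIncome <- UrbanRes -> Tenure <- UnionMember -> Education <- Industry <- Income
  P4: ParentIncome <- UrbanRes -> Tenure -> Industry <- Income
  P5: ParentIncome <- UrbanRes -> Education <- UnionMember -> Tenure -> Industry <- Income
  P6: ParentIncome <- UrbanRes -> Education <- Industry <- Income
That exhausts the simple backdoor paths. Count: 6.

6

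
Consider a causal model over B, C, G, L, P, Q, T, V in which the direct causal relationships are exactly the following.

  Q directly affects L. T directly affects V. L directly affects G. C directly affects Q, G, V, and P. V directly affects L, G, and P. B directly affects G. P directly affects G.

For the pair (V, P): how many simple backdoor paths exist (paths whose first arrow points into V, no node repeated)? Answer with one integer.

A backdoor path from V to P is any simple undirected path whose first edge points into V (i.e. leaves V via a parent).
Parents of V: {C, T}.
Enumerating:
  P1: V <- C -> Q -> L -> G <- P
  P2: V <- C -> P
  P3: V <- C -> G <- P
That exhausts the simple backdoor paths. Count: 3.

3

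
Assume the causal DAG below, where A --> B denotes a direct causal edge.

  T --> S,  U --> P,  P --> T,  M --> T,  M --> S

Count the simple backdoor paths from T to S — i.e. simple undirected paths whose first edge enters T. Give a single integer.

A backdoor path from T to S is any simple undirected path whose first edge points into T (i.e. leaves T via a parent).
Parents of T: {M, P}.
Enumerating:
  P1: T <- M -> S
That exhausts the simple backdoor paths. Count: 1.

1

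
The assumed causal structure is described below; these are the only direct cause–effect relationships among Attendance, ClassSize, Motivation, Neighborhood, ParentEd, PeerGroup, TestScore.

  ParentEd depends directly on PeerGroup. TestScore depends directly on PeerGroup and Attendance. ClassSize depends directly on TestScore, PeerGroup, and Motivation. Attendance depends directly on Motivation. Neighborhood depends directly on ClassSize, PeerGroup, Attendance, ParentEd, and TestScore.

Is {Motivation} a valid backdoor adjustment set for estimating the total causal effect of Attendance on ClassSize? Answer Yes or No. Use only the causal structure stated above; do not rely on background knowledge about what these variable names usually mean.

Yes

Backdoor paths from Attendance to ClassSize (paths whose first edge points into Attendance):
  P1: Attendance <- Motivation -> ClassSize
Condition 1 (no descendant of Attendance in the set): holds — descendants of Attendance are {ClassSize, Neighborhood, TestScore}; none are in {Motivation}.
Condition 2 (every backdoor path blocked by {Motivation}):
  P1: blocked at fork node Motivation ∈ conditioning set.
{Motivation} satisfies the backdoor criterion.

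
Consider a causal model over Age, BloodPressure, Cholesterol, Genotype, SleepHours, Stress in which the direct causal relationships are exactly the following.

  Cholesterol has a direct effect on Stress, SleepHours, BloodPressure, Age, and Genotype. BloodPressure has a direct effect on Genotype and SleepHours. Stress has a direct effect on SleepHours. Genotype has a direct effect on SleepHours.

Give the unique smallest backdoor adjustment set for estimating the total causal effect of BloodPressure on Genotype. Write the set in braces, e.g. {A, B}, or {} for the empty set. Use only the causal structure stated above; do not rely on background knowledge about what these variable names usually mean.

{Cholesterol}

Variables eligible for adjustment (non-descendants of BloodPressure, excluding BloodPressure and Genotype): {Age, Cholesterol, Stress}.
Backdoor paths from BloodPressure to Genotype:
  P1: BloodPressure <- Cholesterol -> Genotype
  P2: BloodPressure <- Cholesterol -> Stress -> SleepHours <- Genotype
  P3: BloodPressure <- Cholesterol -> SleepHours <- Genotype
The empty set is not sufficient: P1 (BloodPressure <- Cholesterol -> Genotype) has no collider blocking it and no conditioned non-collider, so it is open.
Try {Cholesterol}:
  P1: blocked at fork node Cholesterol ∈ conditioning set.
  P2: blocked at fork node Cholesterol ∈ conditioning set.
  P3: blocked at fork node Cholesterol ∈ conditioning set.
{Cholesterol} contains no descendant of BloodPressure and blocks every backdoor path.
No other singleton works — e.g. {Age} leaves P1 open — so {Cholesterol} is the unique smallest valid adjustment set.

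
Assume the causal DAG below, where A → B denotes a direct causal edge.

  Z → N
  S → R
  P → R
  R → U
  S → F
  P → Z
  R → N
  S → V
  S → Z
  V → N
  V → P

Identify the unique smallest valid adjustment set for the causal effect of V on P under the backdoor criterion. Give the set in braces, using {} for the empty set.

{}

Variables eligible for adjustment (non-descendants of V, excluding V and P): {F, S}.
Backdoor paths from V to P:
  P1: V <- S -> R <- P
  P2: V <- S -> R -> N <- Z <- P
  P3: V <- S -> Z <- P
  P4: V <- S -> Z -> N <- R <- P
Each backdoor path contains an unconditioned collider, so every path is already blocked with the empty conditioning set:
  P1: blocked at collider R (neither it nor any descendant is in the conditioning set).
  P2: blocked at collider N (neither it nor any descendant is in the conditioning set).
  P3: blocked at collider Z (neither it nor any descendant is in the conditioning set).
  P4: blocked at collider N (neither it nor any descendant is in the conditioning set).
The empty set is therefore the unique smallest valid set.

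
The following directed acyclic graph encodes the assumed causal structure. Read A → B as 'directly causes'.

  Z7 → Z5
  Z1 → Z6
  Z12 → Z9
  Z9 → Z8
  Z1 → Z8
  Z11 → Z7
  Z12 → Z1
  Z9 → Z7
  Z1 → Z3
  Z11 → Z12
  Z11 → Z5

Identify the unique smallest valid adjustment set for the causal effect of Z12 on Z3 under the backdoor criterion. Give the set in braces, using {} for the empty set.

Variables eligible for adjustment (non-descendants of Z12, excluding Z12 and Z3): {Z11}.
Backdoor paths from Z12 to Z3:
  P1: Z12 <- Z11 -> Z7 <- Z9 -> Z8 <- Z1 -> Z3
  P2: Z12 <- Z11 -> Z5 <- Z7 <- Z9 -> Z8 <- Z1 -> Z3
Each backdoor path contains an unconditioned collider, so every path is already blocked with the empty conditioning set:
  P1: blocked at collider Z7 (neither it nor any descendant is in the conditioning set).
  P2: blocked at collider Z5 (neither it nor any descendant is in the conditioning set).
The empty set is therefore the unique smallest valid set.

{}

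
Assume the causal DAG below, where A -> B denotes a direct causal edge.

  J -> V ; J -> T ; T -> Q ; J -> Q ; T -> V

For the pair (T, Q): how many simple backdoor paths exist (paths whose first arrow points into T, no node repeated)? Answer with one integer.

1

A backdoor path from T to Q is any simple undirected path whose first edge points into T (i.e. leaves T via a parent).
Parents of T: {J}.
Enumerating:
  P1: T <- J -> Q
That exhausts the simple backdoor paths. Count: 1.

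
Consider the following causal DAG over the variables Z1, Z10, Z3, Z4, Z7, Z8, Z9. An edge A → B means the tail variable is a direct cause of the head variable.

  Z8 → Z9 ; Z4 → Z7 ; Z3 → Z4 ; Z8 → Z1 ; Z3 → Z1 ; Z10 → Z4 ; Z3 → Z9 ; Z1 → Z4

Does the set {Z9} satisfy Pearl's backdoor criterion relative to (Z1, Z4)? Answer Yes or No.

Backdoor paths from Z1 to Z4 (paths whose first edge points into Z1):
  P1: Z1 <- Z3 -> Z4
  P2: Z1 <- Z8 -> Z9 <- Z3 -> Z4
Condition 1 (no descendant of Z1 in the set): holds — descendants of Z1 are {Z4, Z7}; none are in {Z9}.
Condition 2 (every backdoor path blocked by {Z9}):
  P1: open — no interior node is in the conditioning set.
  P2: open — collider(s) Z9 are conditioned on (or have a conditioned descendant) and no non-collider on the path is in the set.
{Z9} does not satisfy the backdoor criterion.

No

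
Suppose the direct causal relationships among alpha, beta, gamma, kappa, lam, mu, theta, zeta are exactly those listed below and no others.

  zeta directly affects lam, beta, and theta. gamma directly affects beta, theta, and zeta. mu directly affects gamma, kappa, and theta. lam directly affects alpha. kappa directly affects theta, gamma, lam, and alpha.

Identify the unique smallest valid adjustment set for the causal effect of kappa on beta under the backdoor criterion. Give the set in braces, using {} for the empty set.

Variables eligible for adjustment (non-descendants of kappa, excluding kappa and beta): {mu}.
Backdoor paths from kappa to beta:
  P1: kappa <- mu -> gamma -> zeta -> beta
  P2: kappa <- mu -> gamma -> beta
  P3: kappa <- mu -> gamma -> theta <- zeta -> beta
  P4: kappa <- mu -> theta <- gamma -> zeta -> beta
  P5: kappa <- mu -> theta <- gamma -> beta
  P6: kappa <- mu -> theta <- zeta <- gamma -> beta
  P7: kappa <- mu -> theta <- zeta -> beta
The empty set is not sufficient: P1 (kappa <- mu -> gamma -> zeta -> beta) has no collider blocking it and no conditioned non-collider, so it is open.
Try {mu}:
  P1: blocked at fork node mu ∈ conditioning set.
  P2: blocked at fork node mu ∈ conditioning set.
  P3: blocked at fork node mu ∈ conditioning set.
  P4: blocked at fork node mu ∈ conditioning set.
  P5: blocked at fork node mu ∈ conditioning set.
  P6: blocked at fork node mu ∈ conditioning set.
  P7: blocked at fork node mu ∈ conditioning set.
{mu} contains no descendant of kappa and blocks every backdoor path.
{mu} is the unique smallest valid adjustment set.

{mu}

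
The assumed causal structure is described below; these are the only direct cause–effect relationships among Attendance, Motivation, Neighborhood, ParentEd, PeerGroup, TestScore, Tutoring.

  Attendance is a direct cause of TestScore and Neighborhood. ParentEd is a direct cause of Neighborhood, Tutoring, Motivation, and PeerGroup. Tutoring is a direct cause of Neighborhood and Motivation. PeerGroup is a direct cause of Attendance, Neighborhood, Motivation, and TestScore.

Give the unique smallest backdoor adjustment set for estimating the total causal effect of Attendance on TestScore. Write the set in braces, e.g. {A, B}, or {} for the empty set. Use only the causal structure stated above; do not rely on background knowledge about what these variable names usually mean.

Variables eligible for adjustment (non-descendants of Attendance, excluding Attendance and TestScore): {Motivation, ParentEd, PeerGroup, Tutoring}.
Backdoor paths from Attendance to TestScore:
  P1: Attendance <- PeerGroup -> TestScore
The empty set is not sufficient: P1 (Attendance <- PeerGroup -> TestScore) has no collider blocking it and no conditioned non-collider, so it is open.
Try {PeerGroup}:
  P1: blocked at fork node PeerGroup ∈ conditioning set.
{PeerGroup} contains no descendant of Attendance and blocks every backdoor path.
No other singleton works — e.g. {ParentEd} leaves P1 open — so {PeerGroup} is the unique smallest valid adjustment set.

{PeerGroup}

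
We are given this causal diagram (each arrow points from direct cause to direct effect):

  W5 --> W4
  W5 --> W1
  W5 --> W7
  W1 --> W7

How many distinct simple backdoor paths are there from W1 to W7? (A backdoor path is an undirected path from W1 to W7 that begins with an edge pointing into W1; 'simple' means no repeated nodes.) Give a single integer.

A backdoor path from W1 to W7 is any simple undirected path whose first edge points into W1 (i.e. leaves W1 via a parent).
Parents of W1: {W5}.
Enumerating:
  P1: W1 <- W5 -> W7
That exhausts the simple backdoor paths. Count: 1.

1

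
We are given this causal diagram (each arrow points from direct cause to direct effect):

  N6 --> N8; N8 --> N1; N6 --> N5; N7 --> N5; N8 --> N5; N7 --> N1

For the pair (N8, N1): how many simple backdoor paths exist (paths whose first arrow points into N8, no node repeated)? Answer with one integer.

1

A backdoor path from N8 to N1 is any simple undirected path whose first edge points into N8 (i.e. leaves N8 via a parent).
Parents of N8: {N6}.
Enumerating:
  P1: N8 <- N6 -> N5 <- N7 -> N1
That exhausts the simple backdoor paths. Count: 1.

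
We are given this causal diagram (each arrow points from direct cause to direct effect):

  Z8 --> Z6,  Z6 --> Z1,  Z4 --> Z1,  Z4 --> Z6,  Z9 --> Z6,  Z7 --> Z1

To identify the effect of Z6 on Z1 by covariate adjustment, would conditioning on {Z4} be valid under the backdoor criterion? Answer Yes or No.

Yes

Backdoor paths from Z6 to Z1 (paths whose first edge points into Z6):
  P1: Z6 <- Z4 -> Z1
Condition 1 (no descendant of Z6 in the set): holds — descendants of Z6 are {Z1}; none are in {Z4}.
Condition 2 (every backdoor path blocked by {Z4}):
  P1: blocked at fork node Z4 ∈ conditioning set.
{Z4} satisfies the backdoor criterion.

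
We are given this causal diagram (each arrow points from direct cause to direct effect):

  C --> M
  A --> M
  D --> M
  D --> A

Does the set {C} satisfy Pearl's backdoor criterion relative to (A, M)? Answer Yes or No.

No

Backdoor paths from A to M (paths whose first edge points into A):
  P1: A <- D -> M
Condition 1 (no descendant of A in the set): holds — descendants of A are {M}; none are in {C}.
Condition 2 (every backdoor path blocked by {C}):
  P1: open — no interior node is in the conditioning set.
{C} does not satisfy the backdoor criterion.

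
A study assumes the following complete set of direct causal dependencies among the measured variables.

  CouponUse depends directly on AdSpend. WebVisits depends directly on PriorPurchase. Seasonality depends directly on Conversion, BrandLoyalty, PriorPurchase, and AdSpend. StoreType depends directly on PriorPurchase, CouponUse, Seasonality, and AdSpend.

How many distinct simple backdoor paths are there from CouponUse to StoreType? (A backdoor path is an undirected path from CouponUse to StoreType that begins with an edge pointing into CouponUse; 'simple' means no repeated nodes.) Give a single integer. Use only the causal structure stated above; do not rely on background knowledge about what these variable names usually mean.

A backdoor path from CouponUse to StoreType is any simple undirected path whose first edge points into CouponUse (i.e. leaves CouponUse via a parent).
Parents of CouponUse: {AdSpend}.
Enumerating:
  P1: CouponUse <- AdSpend -> Seasonality <- PriorPurchase -> StoreType
  P2: CouponUse <- AdSpend -> Seasonality -> StoreType
  P3: CouponUse <- AdSpend -> StoreType
That exhausts the simple backdoor paths. Count: 3.

3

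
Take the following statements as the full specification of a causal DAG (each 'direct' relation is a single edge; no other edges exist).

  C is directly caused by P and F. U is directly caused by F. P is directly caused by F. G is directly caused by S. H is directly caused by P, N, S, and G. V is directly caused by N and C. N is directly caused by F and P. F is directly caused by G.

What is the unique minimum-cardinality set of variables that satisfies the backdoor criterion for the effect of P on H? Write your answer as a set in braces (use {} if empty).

{F}

Variables eligible for adjustment (non-descendants of P, excluding P and H): {F, G, S, U}.
Backdoor paths from P to H:
  P1: P <- F <- G <- S -> H
  P2: P <- F <- G -> H
  P3: P <- F -> C -> V <- N -> H
  P4: P <- F -> N -> H
The empty set is not sufficient: P1 (P <- F <- G <- S -> H) has no collider blocking it and no conditioned non-collider, so it is open.
Try {F}:
  P1: blocked at chain node F ∈ conditioning set.
  P2: blocked at chain node F ∈ conditioning set.
  P3: blocked at fork node F ∈ conditioning set.
  P4: blocked at fork node F ∈ conditioning set.
{F} contains no descendant of P and blocks every backdoor path.
No other singleton works — e.g. {S} leaves P2 open — so {F} is the unique smallest valid adjustment set.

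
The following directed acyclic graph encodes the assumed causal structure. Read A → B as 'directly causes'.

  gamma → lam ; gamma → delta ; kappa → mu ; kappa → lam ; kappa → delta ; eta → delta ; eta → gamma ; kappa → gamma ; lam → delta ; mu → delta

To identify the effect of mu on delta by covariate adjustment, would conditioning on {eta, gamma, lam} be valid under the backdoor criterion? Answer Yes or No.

No

Backdoor paths from mu to delta (paths whose first edge points into mu):
  P1: mu <- kappa -> gamma <- eta -> delta
  P2: mu <- kappa -> gamma -> lam -> delta
  P3: mu <- kappa -> gamma -> delta
  P4: mu <- kappa -> lam <- gamma <- eta -> delta
  P5: mu <- kappa -> lam <- gamma -> delta
  P6: mu <- kappa -> lam -> delta
  P7: mu <- kappa -> delta
Condition 1 (no descendant of mu in the set): holds — descendants of mu are {delta}; none are in {eta, gamma, lam}.
Condition 2 (every backdoor path blocked by {eta, gamma, lam}):
  P1: blocked at fork node eta ∈ conditioning set.
  P2: blocked at chain node gamma ∈ conditioning set.
  P3: blocked at chain node gamma ∈ conditioning set.
  P4: blocked at chain node gamma ∈ conditioning set.
  P5: blocked at fork node gamma ∈ conditioning set.
  P6: blocked at chain node lam ∈ conditioning set.
  P7: open — no interior node is in the conditioning set.
{eta, gamma, lam} does not satisfy the backdoor criterion.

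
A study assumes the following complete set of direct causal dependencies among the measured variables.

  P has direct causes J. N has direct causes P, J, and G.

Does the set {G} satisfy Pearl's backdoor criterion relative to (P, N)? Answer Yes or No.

Backdoor paths from P to N (paths whose first edge points into P):
  P1: P <- J -> N
Condition 1 (no descendant of P in the set): holds — descendants of P are {N}; none are in {G}.
Condition 2 (every backdoor path blocked by {G}):
  P1: open — no interior node is in the conditioning set.
{G} does not satisfy the backdoor criterion.

No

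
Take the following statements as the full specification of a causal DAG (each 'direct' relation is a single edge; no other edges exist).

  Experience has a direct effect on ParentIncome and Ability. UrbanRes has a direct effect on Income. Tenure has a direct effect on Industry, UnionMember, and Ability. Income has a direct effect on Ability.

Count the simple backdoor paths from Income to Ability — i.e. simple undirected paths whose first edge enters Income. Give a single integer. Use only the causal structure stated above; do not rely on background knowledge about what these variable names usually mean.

0

A backdoor path from Income to Ability is any simple undirected path whose first edge points into Income (i.e. leaves Income via a parent).
Parents of Income: {UrbanRes}.
No simple path from any parent of Income reaches Ability without revisiting Income, so there are no backdoor paths.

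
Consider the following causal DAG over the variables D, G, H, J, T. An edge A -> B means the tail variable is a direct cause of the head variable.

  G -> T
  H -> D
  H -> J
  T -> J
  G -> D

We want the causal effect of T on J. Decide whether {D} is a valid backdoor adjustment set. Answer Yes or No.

No

Backdoor paths from T to J (paths whose first edge points into T):
  P1: T <- G -> D <- H -> J
Condition 1 (no descendant of T in the set): holds — descendants of T are {J}; none are in {D}.
Condition 2 (every backdoor path blocked by {D}):
  P1: open — collider(s) D are conditioned on (or have a conditioned descendant) and no non-collider on the path is in the set.
{D} does not satisfy the backdoor criterion.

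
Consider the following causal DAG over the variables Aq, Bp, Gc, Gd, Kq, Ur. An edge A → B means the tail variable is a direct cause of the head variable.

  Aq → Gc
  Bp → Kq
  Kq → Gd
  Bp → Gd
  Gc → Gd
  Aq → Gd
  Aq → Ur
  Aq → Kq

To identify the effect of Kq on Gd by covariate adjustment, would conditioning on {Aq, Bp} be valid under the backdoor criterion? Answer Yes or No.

Backdoor paths from Kq to Gd (paths whose first edge points into Kq):
  P1: Kq <- Aq -> Gc -> Gd
  P2: Kq <- Aq -> Gd
  P3: Kq <- Bp -> Gd
Condition 1 (no descendant of Kq in the set): holds — descendants of Kq are {Gd}; none are in {Aq, Bp}.
Condition 2 (every backdoor path blocked by {Aq, Bp}):
  P1: blocked at fork node Aq ∈ conditioning set.
  P2: blocked at fork node Aq ∈ conditioning set.
  P3: blocked at fork node Bp ∈ conditioning set.
{Aq, Bp} satisfies the backdoor criterion.

Yes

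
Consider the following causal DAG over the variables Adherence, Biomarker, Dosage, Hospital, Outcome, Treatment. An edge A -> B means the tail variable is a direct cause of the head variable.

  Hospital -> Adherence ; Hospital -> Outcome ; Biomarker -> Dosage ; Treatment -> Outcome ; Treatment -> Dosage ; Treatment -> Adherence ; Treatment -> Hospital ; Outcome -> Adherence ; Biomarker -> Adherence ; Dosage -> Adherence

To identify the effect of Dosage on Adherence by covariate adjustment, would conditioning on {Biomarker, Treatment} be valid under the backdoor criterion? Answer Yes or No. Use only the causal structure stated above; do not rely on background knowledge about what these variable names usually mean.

Backdoor paths from Dosage to Adherence (paths whose first edge points into Dosage):
  P1: Dosage <- Treatment -> Hospital -> Outcome -> Adherence
  P2: Dosage <- Treatment -> Hospital -> Adherence
  P3: Dosage <- Treatment -> Outcome <- Hospital -> Adherence
  P4: Dosage <- Treatment -> Outcome -> Adherence
  P5: Dosage <- Treatment -> Adherence
  P6: Dosage <- Biomarker -> Adherence
Condition 1 (no descendant of Dosage in the set): holds — descendants of Dosage are {Adherence}; none are in {Biomarker, Treatment}.
Condition 2 (every backdoor path blocked by {Biomarker, Treatment}):
  P1: blocked at fork node Treatment ∈ conditioning set.
  P2: blocked at fork node Treatment ∈ conditioning set.
  P3: blocked at fork node Treatment ∈ conditioning set.
  P4: blocked at fork node Treatment ∈ conditioning set.
  P5: blocked at fork node Treatment ∈ conditioning set.
  P6: blocked at fork node Biomarker ∈ conditioning set.
{Biomarker, Treatment} satisfies the backdoor criterion.

Yes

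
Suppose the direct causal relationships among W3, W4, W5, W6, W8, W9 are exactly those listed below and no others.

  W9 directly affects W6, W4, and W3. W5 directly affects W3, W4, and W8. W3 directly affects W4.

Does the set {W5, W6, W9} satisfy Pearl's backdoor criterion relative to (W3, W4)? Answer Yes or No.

Yes

Backdoor paths from W3 to W4 (paths whose first edge points into W3):
  P1: W3 <- W9 -> W4
  P2: W3 <- W5 -> W4
Condition 1 (no descendant of W3 in the set): holds — descendants of W3 are {W4}; none are in {W5, W6, W9}.
Condition 2 (every backdoor path blocked by {W5, W6, W9}):
  P1: blocked at fork node W9 ∈ conditioning set.
  P2: blocked at fork node W5 ∈ conditioning set.
{W5, W6, W9} satisfies the backdoor criterion.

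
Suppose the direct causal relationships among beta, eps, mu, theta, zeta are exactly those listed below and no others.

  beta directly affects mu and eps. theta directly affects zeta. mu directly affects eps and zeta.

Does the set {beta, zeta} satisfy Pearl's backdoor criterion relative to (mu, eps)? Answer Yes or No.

No

Backdoor paths from mu to eps (paths whose first edge points into mu):
  P1: mu <- beta -> eps
Condition 1 (no descendant of mu in the set): FAILS — zeta is a descendant of mu.
Condition 2 (every backdoor path blocked by {beta, zeta}):
  P1: blocked at fork node beta ∈ conditioning set.
{beta, zeta} does not satisfy the backdoor criterion.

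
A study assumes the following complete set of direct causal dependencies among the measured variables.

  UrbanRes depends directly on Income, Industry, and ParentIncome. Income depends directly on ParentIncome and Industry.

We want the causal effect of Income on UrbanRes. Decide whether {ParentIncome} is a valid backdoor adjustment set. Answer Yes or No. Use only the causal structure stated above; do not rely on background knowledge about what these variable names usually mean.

Backdoor paths from Income to UrbanRes (paths whose first edge points into Income):
  P1: Income <- Industry -> UrbanRes
  P2: Income <- ParentIncome -> UrbanRes
Condition 1 (no descendant of Income in the set): holds — descendants of Income are {UrbanRes}; none are in {ParentIncome}.
Condition 2 (every backdoor path blocked by {ParentIncome}):
  P1: open — no interior node is in the conditioning set.
  P2: blocked at fork node ParentIncome ∈ conditioning set.
{ParentIncome} does not satisfy the backdoor criterion.

No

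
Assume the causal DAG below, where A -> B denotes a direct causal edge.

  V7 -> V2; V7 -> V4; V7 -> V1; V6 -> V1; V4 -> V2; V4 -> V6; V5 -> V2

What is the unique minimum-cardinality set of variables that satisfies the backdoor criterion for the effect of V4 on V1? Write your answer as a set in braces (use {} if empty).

Variables eligible for adjustment (non-descendants of V4, excluding V4 and V1): {V5, V7}.
Backdoor paths from V4 to V1:
  P1: V4 <- V7 -> V1
The empty set is not sufficient: P1 (V4 <- V7 -> V1) has no collider blocking it and no conditioned non-collider, so it is open.
Try {V7}:
  P1: blocked at fork node V7 ∈ conditioning set.
{V7} contains no descendant of V4 and blocks every backdoor path.
No other singleton works — e.g. {V5} leaves P1 open — so {V7} is the unique smallest valid adjustment set.

{V7}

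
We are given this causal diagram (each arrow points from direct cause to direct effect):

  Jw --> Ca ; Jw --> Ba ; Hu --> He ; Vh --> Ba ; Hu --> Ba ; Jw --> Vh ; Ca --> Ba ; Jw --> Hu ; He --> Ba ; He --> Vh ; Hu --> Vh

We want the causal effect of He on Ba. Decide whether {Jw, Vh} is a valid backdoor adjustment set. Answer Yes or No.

No

Backdoor paths from He to Ba (paths whose first edge points into He):
  P1: He <- Hu <- Jw -> Ca -> Ba
  P2: He <- Hu <- Jw -> Vh -> Ba
  P3: He <- Hu <- Jw -> Ba
  P4: He <- Hu -> Vh <- Jw -> Ca -> Ba
  P5: He <- Hu -> Vh <- Jw -> Ba
  P6: He <- Hu -> Vh -> Ba
  P7: He <- Hu -> Ba
Condition 1 (no descendant of He in the set): FAILS — Vh is a descendant of He.
Condition 2 (every backdoor path blocked by {Jw, Vh}):
  P1: blocked at fork node Jw ∈ conditioning set.
  P2: blocked at fork node Jw ∈ conditioning set.
  P3: blocked at fork node Jw ∈ conditioning set.
  P4: blocked at fork node Jw ∈ conditioning set.
  P5: blocked at fork node Jw ∈ conditioning set.
  P6: blocked at chain node Vh ∈ conditioning set.
  P7: open — no interior node is in the conditioning set.
{Jw, Vh} does not satisfy the backdoor criterion.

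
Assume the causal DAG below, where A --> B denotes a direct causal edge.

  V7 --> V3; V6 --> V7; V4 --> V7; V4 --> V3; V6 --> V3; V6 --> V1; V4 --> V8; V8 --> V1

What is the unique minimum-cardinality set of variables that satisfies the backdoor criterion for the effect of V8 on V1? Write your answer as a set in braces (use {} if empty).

Variables eligible for adjustment (non-descendants of V8, excluding V8 and V1): {V3, V4, V6, V7}.
Backdoor paths from V8 to V1:
  P1: V8 <- V4 -> V7 <- V6 -> V1
  P2: V8 <- V4 -> V7 -> V3 <- V6 -> V1
  P3: V8 <- V4 -> V3 <- V6 -> V1
  P4: V8 <- V4 -> V3 <- V7 <- V6 -> V1
Each backdoor path contains an unconditioned collider, so every path is already blocked with the empty conditioning set:
  P1: blocked at collider V7 (neither it nor any descendant is in the conditioning set).
  P2: blocked at collider V3 (neither it nor any descendant is in the conditioning set).
  P3: blocked at collider V3 (neither it nor any descendant is in the conditioning set).
  P4: blocked at collider V3 (neither it nor any descendant is in the conditioning set).
The empty set is therefore the unique smallest valid set.

{}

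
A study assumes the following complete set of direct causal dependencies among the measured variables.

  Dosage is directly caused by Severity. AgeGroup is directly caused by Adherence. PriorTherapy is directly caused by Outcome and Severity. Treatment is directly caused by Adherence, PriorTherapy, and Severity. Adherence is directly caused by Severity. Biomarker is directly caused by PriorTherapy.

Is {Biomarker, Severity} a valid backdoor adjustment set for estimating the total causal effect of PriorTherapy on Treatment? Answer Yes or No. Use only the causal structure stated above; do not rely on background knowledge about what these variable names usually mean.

No

Backdoor paths from PriorTherapy to Treatment (paths whose first edge points into PriorTherapy):
  P1: PriorTherapy <- Severity -> Adherence -> Treatment
  P2: PriorTherapy <- Severity -> Treatment
Condition 1 (no descendant of PriorTherapy in the set): FAILS — Biomarker is a descendant of PriorTherapy.
Condition 2 (every backdoor path blocked by {Biomarker, Severity}):
  P1: blocked at fork node Severity ∈ conditioning set.
  P2: blocked at fork node Severity ∈ conditioning set.
{Biomarker, Severity} does not satisfy the backdoor criterion.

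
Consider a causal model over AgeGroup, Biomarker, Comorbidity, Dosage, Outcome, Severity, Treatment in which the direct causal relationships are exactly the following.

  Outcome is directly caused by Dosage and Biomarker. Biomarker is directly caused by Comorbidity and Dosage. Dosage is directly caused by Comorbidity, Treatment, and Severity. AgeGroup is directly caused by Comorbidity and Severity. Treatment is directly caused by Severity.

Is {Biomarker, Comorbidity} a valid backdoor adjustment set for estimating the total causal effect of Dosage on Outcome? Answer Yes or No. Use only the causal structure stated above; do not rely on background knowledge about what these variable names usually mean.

No

Backdoor paths from Dosage to Outcome (paths whose first edge points into Dosage):
  P1: Dosage <- Severity -> AgeGroup <- Comorbidity -> Biomarker -> Outcome
  P2: Dosage <- Treatment <- Severity -> AgeGroup <- Comorbidity -> Biomarker -> Outcome
  P3: Dosage <- Comorbidity -> Biomarker -> Outcome
Condition 1 (no descendant of Dosage in the set): FAILS — Biomarker is a descendant of Dosage.
Condition 2 (every backdoor path blocked by {Biomarker, Comorbidity}):
  P1: blocked at collider AgeGroup (neither it nor any descendant is in the conditioning set).
  P2: blocked at collider AgeGroup (neither it nor any descendant is in the conditioning set).
  P3: blocked at fork node Comorbidity ∈ conditioning set.
{Biomarker, Comorbidity} does not satisfy the backdoor criterion.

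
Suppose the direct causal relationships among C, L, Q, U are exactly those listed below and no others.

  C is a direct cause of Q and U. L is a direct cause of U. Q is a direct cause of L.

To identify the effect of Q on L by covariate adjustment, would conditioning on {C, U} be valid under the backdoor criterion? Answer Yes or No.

No

Backdoor paths from Q to L (paths whose first edge points into Q):
  P1: Q <- C -> U <- L
Condition 1 (no descendant of Q in the set): FAILS — U is a descendant of Q.
Condition 2 (every backdoor path blocked by {C, U}):
  P1: blocked at fork node C ∈ conditioning set.
{C, U} does not satisfy the backdoor criterion.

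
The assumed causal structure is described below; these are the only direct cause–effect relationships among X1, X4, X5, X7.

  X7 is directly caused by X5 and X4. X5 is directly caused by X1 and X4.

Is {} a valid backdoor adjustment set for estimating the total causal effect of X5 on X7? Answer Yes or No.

Backdoor paths from X5 to X7 (paths whose first edge points into X5):
  P1: X5 <- X4 -> X7
Condition 1 (no descendant of X5 in the set): holds — descendants of X5 are {X7}; none are in {}.
Condition 2 (every backdoor path blocked by {}):
  P1: open — no interior node is in the conditioning set.
{} does not satisfy the backdoor criterion.

No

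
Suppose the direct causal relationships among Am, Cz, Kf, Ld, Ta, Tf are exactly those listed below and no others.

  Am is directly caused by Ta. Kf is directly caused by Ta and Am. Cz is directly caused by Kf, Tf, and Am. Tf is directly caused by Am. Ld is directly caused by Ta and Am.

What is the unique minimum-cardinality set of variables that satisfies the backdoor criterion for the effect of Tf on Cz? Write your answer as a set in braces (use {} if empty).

Variables eligible for adjustment (non-descendants of Tf, excluding Tf and Cz): {Am, Kf, Ld, Ta}.
Backdoor paths from Tf to Cz:
  P1: Tf <- Am <- Ta -> Kf -> Cz
  P2: Tf <- Am -> Kf -> Cz
  P3: Tf <- Am -> Cz
  P4: Tf <- Am -> Ld <- Ta -> Kf -> Cz
The empty set is not sufficient: P1 (Tf <- Am <- Ta -> Kf -> Cz) has no collider blocking it and no conditioned non-collider, so it is open.
Try {Am}:
  P1: blocked at chain node Am ∈ conditioning set.
  P2: blocked at fork node Am ∈ conditioning set.
  P3: blocked at fork node Am ∈ conditioning set.
  P4: blocked at fork node Am ∈ conditioning set.
{Am} contains no descendant of Tf and blocks every backdoor path.
No other singleton works — e.g. {Ta} leaves P2 open — so {Am} is the unique smallest valid adjustment set.

{Am}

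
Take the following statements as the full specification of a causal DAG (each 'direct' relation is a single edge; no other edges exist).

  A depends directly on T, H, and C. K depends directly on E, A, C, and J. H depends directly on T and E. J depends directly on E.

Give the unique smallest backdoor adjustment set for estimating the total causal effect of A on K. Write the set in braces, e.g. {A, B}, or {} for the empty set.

{C, E}

Variables eligible for adjustment (non-descendants of A, excluding A and K): {C, E, H, J, T}.
Backdoor paths from A to K:
  P1: A <- T -> H <- E -> J -> K
  P2: A <- T -> H <- E -> K
  P3: A <- C -> K
  P4: A <- H <- E -> J -> K
  P5: A <- H <- E -> K
The empty set is not sufficient: P3 (A <- C -> K) has no collider blocking it and no conditioned non-collider, so it is open.
Try {C, E}:
  P1: blocked at collider H (neither it nor any descendant is in the conditioning set).
  P2: blocked at collider H (neither it nor any descendant is in the conditioning set).
  P3: blocked at fork node C ∈ conditioning set.
  P4: blocked at fork node E ∈ conditioning set.
  P5: blocked at fork node E ∈ conditioning set.
{C, E} contains no descendant of A and blocks every backdoor path.
Every element of {C, E} is needed (dropping C leaves P3 open; dropping E leaves P4 open), so no proper subset is valid.
Among all size-2 subsets of the eligible variables, only {C, E} blocks every backdoor path, so it is the unique smallest valid adjustment set.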